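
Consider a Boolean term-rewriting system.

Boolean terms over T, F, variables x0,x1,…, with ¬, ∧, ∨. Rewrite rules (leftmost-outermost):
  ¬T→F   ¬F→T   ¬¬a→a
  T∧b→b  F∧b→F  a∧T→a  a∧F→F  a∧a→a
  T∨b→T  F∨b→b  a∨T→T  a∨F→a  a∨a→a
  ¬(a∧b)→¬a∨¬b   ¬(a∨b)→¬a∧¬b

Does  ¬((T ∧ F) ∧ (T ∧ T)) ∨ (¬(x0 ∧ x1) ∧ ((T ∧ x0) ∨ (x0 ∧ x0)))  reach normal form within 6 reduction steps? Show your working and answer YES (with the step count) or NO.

Answer: NO — after 6 steps the term is T ∨ (¬(x0 ∧ x1) ∧ ((T ∧ x0) ∨ (x0 ∧ x0))), not yet normal

Derivation:
  start: ¬((T ∧ F) ∧ (T ∧ T)) ∨ (¬(x0 ∧ x1) ∧ ((T ∧ x0) ∨ (x0 ∧ x0)))
  step 1: (¬(T ∧ F) ∨ ¬(T ∧ T)) ∨ (¬(x0 ∧ x1) ∧ ((T ∧ x0) ∨ (x0 ∧ x0)))
  step 2: ((¬T ∨ ¬F) ∨ ¬(T ∧ T)) ∨ (¬(x0 ∧ x1) ∧ ((T ∧ x0) ∨ (x0 ∧ x0)))
  step 3: ((F ∨ ¬F) ∨ ¬(T ∧ T)) ∨ (¬(x0 ∧ x1) ∧ ((T ∧ x0) ∨ (x0 ∧ x0)))
  step 4: (¬F ∨ ¬(T ∧ T)) ∨ (¬(x0 ∧ x1) ∧ ((T ∧ x0) ∨ (x0 ∧ x0)))
  step 5: (T ∨ ¬(T ∧ T)) ∨ (¬(x0 ∧ x1) ∧ ((T ∧ x0) ∨ (x0 ∧ x0)))
  step 6: T ∨ (¬(x0 ∧ x1) ∧ ((T ∧ x0) ∨ (x0 ∧ x0)))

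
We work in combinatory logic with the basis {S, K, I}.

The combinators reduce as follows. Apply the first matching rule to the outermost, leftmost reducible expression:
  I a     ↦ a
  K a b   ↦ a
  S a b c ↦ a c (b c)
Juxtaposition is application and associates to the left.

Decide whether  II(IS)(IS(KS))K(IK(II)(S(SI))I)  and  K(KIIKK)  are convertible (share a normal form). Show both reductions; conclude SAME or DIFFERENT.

Term A:
  start: II(IS)(IS(KS))K(IK(II)(S(SI))I)
  →1  I(IS)(IS(KS))K(IK(II)(S(SI))I)
  →2  IS(IS(KS))K(IK(II)(S(SI))I)
  →3  S(IS(KS))K(IK(II)(S(SI))I)
  →4  IS(KS)(IK(II)(S(SI))I)(K(IK(II)(S(SI))I))
  →5  S(KS)(IK(II)(S(SI))I)(K(IK(II)(S(SI))I))
  →6  KS(K(IK(II)(S(SI))I))(IK(II)(S(SI))I(K(IK(II)(S(SI))I)))
  →7  S(IK(II)(S(SI))I(K(IK(II)(S(SI))I)))
  →8  S(K(II)(S(SI))I(K(IK(II)(S(SI))I)))
  →9  S(III(K(IK(II)(S(SI))I)))
  →10  S(II(K(IK(II)(S(SI))I)))
  →11  S(I(K(IK(II)(S(SI))I)))
  →12  S(K(IK(II)(S(SI))I))
  →13  S(K(K(II)(S(SI))I))
  →14  S(K(III))
  →15  S(K(II))
  →16  S(KI)

Term B:
  start: K(KIIKK)
  →1  K(IKK)
  →2  K(KK)

Answer: DIFFERENT — A ⇓ S(KI), B ⇓ K(KK)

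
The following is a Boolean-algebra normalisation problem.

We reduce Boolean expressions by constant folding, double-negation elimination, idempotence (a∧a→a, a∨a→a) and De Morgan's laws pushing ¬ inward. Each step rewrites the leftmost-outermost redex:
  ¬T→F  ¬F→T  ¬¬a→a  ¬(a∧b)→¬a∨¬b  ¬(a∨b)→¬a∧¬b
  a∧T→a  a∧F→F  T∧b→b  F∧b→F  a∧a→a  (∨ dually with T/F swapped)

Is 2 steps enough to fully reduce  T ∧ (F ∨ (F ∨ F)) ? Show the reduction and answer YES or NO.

  start: T ∧ (F ∨ (F ∨ F))
  →1  F ∨ (F ∨ F)
  →2  F ∨ F

Answer: NO — after 2 steps the term is F ∨ F, not yet normal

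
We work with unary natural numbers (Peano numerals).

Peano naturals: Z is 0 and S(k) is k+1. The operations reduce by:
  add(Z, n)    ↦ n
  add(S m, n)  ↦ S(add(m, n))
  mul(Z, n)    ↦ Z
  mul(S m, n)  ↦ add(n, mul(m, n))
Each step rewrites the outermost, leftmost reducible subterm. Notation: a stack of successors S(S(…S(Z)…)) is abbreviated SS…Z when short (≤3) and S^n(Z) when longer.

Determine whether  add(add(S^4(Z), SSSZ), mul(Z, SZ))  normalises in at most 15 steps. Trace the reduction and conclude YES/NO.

  start: add(add(S^4(Z), SSSZ), mul(Z, SZ))
  →1  add(S(add(SSSZ, SSSZ)), mul(Z, SZ))
  →2  S(add(add(SSSZ, SSSZ), mul(Z, SZ)))
  →3  S(add(S(add(SSZ, SSSZ)), mul(Z, SZ)))
  →4  S(S(add(add(SSZ, SSSZ), mul(Z, SZ))))
  →5  S(S(add(S(add(SZ, SSSZ)), mul(Z, SZ))))
  →6  S(S(S(add(add(SZ, SSSZ), mul(Z, SZ)))))
  →7  S(S(S(add(S(add(Z, SSSZ)), mul(Z, SZ)))))
  →8  S(S(S(S(add(add(Z, SSSZ), mul(Z, SZ))))))
  →9  S(S(S(S(add(SSSZ, mul(Z, SZ))))))
  →10  S(S(S(S(S(add(SSZ, mul(Z, SZ)))))))
  →11  S(S(S(S(S(S(add(SZ, mul(Z, SZ))))))))
  →12  S(S(S(S(S(S(S(add(Z, mul(Z, SZ)))))))))
  →13  S(S(S(S(S(S(S(mul(Z, SZ))))))))
  →14  S^7(Z)

Answer: YES — reaches normal form S^7(Z) in 14 ≤ 15 steps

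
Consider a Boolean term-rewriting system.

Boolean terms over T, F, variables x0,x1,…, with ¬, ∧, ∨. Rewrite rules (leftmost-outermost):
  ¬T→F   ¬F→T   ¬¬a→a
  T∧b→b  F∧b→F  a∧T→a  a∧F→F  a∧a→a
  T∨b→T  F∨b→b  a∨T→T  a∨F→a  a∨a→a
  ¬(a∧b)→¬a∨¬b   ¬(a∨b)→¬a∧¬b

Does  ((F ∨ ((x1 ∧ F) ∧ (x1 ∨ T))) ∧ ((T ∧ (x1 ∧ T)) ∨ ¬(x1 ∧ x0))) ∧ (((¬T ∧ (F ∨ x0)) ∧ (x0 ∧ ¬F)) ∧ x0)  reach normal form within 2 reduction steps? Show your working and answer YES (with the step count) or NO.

Answer: NO — after 2 steps the term is ((F ∧ (x1 ∨ T)) ∧ ((T ∧ (x1 ∧ T)) ∨ ¬(x1 ∧ x0))) ∧ (((¬T ∧ (F ∨ x0)) ∧ (x0 ∧ ¬F)) ∧ x0), not yet normal

Reduction:
  start: ((F ∨ ((x1 ∧ F) ∧ (x1 ∨ T))) ∧ ((T ∧ (x1 ∧ T)) ∨ ¬(x1 ∧ x0))) ∧ (((¬T ∧ (F ∨ x0)) ∧ (x0 ∧ ¬F)) ∧ x0)
  →1  (((x1 ∧ F) ∧ (x1 ∨ T)) ∧ ((T ∧ (x1 ∧ T)) ∨ ¬(x1 ∧ x0))) ∧ (((¬T ∧ (F ∨ x0)) ∧ (x0 ∧ ¬F)) ∧ x0)
  →2  ((F ∧ (x1 ∨ T)) ∧ ((T ∧ (x1 ∧ T)) ∨ ¬(x1 ∧ x0))) ∧ (((¬T ∧ (F ∨ x0)) ∧ (x0 ∧ ¬F)) ∧ x0)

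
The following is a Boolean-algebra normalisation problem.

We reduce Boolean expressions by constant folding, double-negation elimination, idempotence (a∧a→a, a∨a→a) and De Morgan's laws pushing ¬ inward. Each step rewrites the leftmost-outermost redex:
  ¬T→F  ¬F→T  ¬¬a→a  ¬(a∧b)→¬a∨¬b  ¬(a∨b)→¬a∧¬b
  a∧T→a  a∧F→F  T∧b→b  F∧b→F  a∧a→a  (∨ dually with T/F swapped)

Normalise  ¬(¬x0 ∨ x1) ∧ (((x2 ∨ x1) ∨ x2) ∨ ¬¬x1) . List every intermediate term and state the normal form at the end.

  start: ¬(¬x0 ∨ x1) ∧ (((x2 ∨ x1) ∨ x2) ∨ ¬¬x1)
  [1] (¬¬x0 ∧ ¬x1) ∧ (((x2 ∨ x1) ∨ x2) ∨ ¬¬x1)
  [2] (x0 ∧ ¬x1) ∧ (((x2 ∨ x1) ∨ x2) ∨ ¬¬x1)
  [3] (x0 ∧ ¬x1) ∧ (((x2 ∨ x1) ∨ x2) ∨ x1)

Answer: normal form = (x0 ∧ ¬x1) ∧ (((x2 ∨ x1) ∨ x2) ∨ x1)  (in 3 steps)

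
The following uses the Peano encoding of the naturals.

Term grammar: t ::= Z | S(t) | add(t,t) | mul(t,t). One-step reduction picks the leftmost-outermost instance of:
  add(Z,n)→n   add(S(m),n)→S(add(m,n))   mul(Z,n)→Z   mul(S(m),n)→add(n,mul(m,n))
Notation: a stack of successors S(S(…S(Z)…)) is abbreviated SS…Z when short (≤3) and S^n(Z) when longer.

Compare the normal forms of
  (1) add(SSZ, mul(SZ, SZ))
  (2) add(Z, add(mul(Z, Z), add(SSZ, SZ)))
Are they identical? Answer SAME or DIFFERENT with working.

Term A:
  start: add(SSZ, mul(SZ, SZ))
  step 1: S(add(SZ, mul(SZ, SZ)))
  step 2: S(S(add(Z, mul(SZ, SZ))))
  step 3: S(S(mul(SZ, SZ)))
  step 4: S(S(add(SZ, mul(Z, SZ))))
  step 5: S(S(S(add(Z, mul(Z, SZ)))))
  step 6: S(S(S(mul(Z, SZ))))
  step 7: SSSZ

Term B:
  start: add(Z, add(mul(Z, Z), add(SSZ, SZ)))
  step 1: add(mul(Z, Z), add(SSZ, SZ))
  step 2: add(Z, add(SSZ, SZ))
  step 3: add(SSZ, SZ)
  step 4: S(add(SZ, SZ))
  step 5: S(S(add(Z, SZ)))
  step 6: SSSZ

Answer: SAME — A ⇓ SSSZ, B ⇓ SSSZ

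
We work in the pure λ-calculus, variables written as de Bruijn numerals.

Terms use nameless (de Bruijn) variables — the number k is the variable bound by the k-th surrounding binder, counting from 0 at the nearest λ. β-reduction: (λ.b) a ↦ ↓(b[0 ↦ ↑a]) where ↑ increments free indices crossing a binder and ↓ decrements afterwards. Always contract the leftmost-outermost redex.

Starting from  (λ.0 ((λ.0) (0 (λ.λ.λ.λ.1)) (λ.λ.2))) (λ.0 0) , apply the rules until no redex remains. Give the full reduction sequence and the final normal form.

  start: (λ.0 ((λ.0) (0 (λ.λ.λ.λ.1)) (λ.λ.2))) (λ.0 0)
  [1] (λ.0 0) ((λ.0) ((λ.0 0) (λ.λ.λ.λ.1)) (λ.λ.λ.0 0))
  [2] (λ.0) ((λ.0 0) (λ.λ.λ.λ.1)) (λ.λ.λ.0 0) ((λ.0) ((λ.0 0) (λ.λ.λ.λ.1)) (λ.λ.λ.0 0))
  [3] (λ.0 0) (λ.λ.λ.λ.1) (λ.λ.λ.0 0) ((λ.0) ((λ.0 0) (λ.λ.λ.λ.1)) (λ.λ.λ.0 0))
  [4] (λ.λ.λ.λ.1) (λ.λ.λ.λ.1) (λ.λ.λ.0 0) ((λ.0) ((λ.0 0) (λ.λ.λ.λ.1)) (λ.λ.λ.0 0))
  [5] (λ.λ.λ.1) (λ.λ.λ.0 0) ((λ.0) ((λ.0 0) (λ.λ.λ.λ.1)) (λ.λ.λ.0 0))
  [6] (λ.λ.1) ((λ.0) ((λ.0 0) (λ.λ.λ.λ.1)) (λ.λ.λ.0 0))
  [7] λ.(λ.0) ((λ.0 0) (λ.λ.λ.λ.1)) (λ.λ.λ.0 0)
  [8] λ.(λ.0 0) (λ.λ.λ.λ.1) (λ.λ.λ.0 0)
  [9] λ.(λ.λ.λ.λ.1) (λ.λ.λ.λ.1) (λ.λ.λ.0 0)
  [10] λ.(λ.λ.λ.1) (λ.λ.λ.0 0)
  [11] λ.λ.λ.1

Answer: normal form = λ.λ.λ.1  (in 11 steps)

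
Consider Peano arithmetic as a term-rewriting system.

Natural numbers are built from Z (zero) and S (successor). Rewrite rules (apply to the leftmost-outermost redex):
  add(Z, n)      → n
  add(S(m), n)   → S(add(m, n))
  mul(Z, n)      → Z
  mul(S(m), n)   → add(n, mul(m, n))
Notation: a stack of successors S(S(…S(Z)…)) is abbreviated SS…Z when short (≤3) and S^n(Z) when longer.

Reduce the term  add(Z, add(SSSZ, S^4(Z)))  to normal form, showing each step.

Answer: normal form = S^7(Z)  (in 5 steps)

Reduction:
  start: add(Z, add(SSSZ, S^4(Z)))
  [1] add(SSSZ, S^4(Z))
  [2] S(add(SSZ, S^4(Z)))
  [3] S(S(add(SZ, S^4(Z))))
  [4] S(S(S(add(Z, S^4(Z)))))
  [5] S^7(Z)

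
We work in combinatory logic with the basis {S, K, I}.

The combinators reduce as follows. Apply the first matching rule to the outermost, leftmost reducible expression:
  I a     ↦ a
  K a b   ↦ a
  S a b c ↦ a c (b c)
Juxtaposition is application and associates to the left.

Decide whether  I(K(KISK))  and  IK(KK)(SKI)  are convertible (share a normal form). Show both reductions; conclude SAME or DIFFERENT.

Answer: SAME — A ⇓ KK, B ⇓ KK

Working:
Term A:
  start: I(K(KISK))
  [1] K(KISK)
  [2] K(IK)
  [3] KK

Term B:
  start: IK(KK)(SKI)
  [1] K(KK)(SKI)
  [2] KK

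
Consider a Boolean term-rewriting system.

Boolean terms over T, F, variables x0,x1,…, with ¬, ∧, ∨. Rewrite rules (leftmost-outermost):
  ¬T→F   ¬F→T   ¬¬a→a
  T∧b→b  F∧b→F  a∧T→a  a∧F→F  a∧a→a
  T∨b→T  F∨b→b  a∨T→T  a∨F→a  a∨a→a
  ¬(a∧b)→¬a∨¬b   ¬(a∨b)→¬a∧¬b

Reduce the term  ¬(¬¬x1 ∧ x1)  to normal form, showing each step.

  start: ¬(¬¬x1 ∧ x1)
  step 1: ¬¬¬x1 ∨ ¬x1
  step 2: ¬x1 ∨ ¬x1
  step 3: ¬x1

Answer: normal form = ¬x1  (in 3 steps)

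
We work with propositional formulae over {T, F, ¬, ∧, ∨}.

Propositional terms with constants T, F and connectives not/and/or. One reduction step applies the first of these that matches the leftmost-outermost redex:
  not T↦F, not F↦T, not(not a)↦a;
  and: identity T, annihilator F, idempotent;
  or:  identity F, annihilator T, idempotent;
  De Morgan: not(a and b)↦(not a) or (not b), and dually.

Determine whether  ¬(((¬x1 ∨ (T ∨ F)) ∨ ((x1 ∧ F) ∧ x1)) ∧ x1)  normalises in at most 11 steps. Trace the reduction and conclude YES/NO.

  start: ¬(((¬x1 ∨ (T ∨ F)) ∨ ((x1 ∧ F) ∧ x1)) ∧ x1)
  step 1: ¬((¬x1 ∨ (T ∨ F)) ∨ ((x1 ∧ F) ∧ x1)) ∨ ¬x1
  step 2: (¬(¬x1 ∨ (T ∨ F)) ∧ ¬((x1 ∧ F) ∧ x1)) ∨ ¬x1
  step 3: ((¬¬x1 ∧ ¬(T ∨ F)) ∧ ¬((x1 ∧ F) ∧ x1)) ∨ ¬x1
  step 4: ((x1 ∧ ¬(T ∨ F)) ∧ ¬((x1 ∧ F) ∧ x1)) ∨ ¬x1
  step 5: ((x1 ∧ (¬T ∧ ¬F)) ∧ ¬((x1 ∧ F) ∧ x1)) ∨ ¬x1
  step 6: ((x1 ∧ (F ∧ ¬F)) ∧ ¬((x1 ∧ F) ∧ x1)) ∨ ¬x1
  step 7: ((x1 ∧ F) ∧ ¬((x1 ∧ F) ∧ x1)) ∨ ¬x1
  step 8: (F ∧ ¬((x1 ∧ F) ∧ x1)) ∨ ¬x1
  step 9: F ∨ ¬x1
  step 10: ¬x1

Answer: YES — reaches normal form ¬x1 in 10 ≤ 11 steps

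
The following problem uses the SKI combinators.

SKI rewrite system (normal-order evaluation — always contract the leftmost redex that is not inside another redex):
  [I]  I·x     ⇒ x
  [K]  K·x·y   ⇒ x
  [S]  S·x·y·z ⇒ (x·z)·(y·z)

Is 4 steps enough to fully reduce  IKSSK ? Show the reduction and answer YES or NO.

  start: IKSSK
  [1] KSSK
  [2] SK

Answer: YES — reaches normal form SK in 2 ≤ 4 steps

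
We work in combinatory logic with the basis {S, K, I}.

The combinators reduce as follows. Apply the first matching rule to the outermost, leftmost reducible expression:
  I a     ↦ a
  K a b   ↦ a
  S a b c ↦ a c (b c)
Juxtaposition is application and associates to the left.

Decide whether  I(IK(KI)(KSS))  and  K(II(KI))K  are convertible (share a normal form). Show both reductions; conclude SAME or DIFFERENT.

Term A:
  start: I(IK(KI)(KSS))
  [1] IK(KI)(KSS)
  [2] K(KI)(KSS)
  [3] KI

Term B:
  start: K(II(KI))K
  [1] II(KI)
  [2] I(KI)
  [3] KI

Answer: SAME — A ⇓ KI, B ⇓ KI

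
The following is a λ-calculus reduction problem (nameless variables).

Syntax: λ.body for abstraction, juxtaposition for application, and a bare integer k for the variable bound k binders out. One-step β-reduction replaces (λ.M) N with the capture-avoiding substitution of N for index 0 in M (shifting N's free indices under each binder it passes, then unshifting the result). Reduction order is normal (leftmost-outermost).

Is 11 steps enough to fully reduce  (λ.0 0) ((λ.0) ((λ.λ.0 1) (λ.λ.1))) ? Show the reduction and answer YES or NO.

Answer: YES — reaches normal form λ.λ.λ.1 in 8 ≤ 11 steps

Working:
  start: (λ.0 0) ((λ.0) ((λ.λ.0 1) (λ.λ.1)))
  step 1: (λ.0) ((λ.λ.0 1) (λ.λ.1)) ((λ.0) ((λ.λ.0 1) (λ.λ.1)))
  step 2: (λ.λ.0 1) (λ.λ.1) ((λ.0) ((λ.λ.0 1) (λ.λ.1)))
  step 3: (λ.0 (λ.λ.1)) ((λ.0) ((λ.λ.0 1) (λ.λ.1)))
  step 4: (λ.0) ((λ.λ.0 1) (λ.λ.1)) (λ.λ.1)
  step 5: (λ.λ.0 1) (λ.λ.1) (λ.λ.1)
  step 6: (λ.0 (λ.λ.1)) (λ.λ.1)
  step 7: (λ.λ.1) (λ.λ.1)
  step 8: λ.λ.λ.1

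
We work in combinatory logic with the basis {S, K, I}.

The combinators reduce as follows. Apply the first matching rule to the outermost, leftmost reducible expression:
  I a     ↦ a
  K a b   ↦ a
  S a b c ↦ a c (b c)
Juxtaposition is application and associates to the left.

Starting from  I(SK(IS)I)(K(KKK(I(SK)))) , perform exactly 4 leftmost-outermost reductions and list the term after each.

Answer: after 4 steps: K(KKK(I(SK)))

Reduction:
  start: I(SK(IS)I)(K(KKK(I(SK))))
  [1] SK(IS)I(K(KKK(I(SK))))
  [2] KI(ISI)(K(KKK(I(SK))))
  [3] I(K(KKK(I(SK))))
  [4] K(KKK(I(SK)))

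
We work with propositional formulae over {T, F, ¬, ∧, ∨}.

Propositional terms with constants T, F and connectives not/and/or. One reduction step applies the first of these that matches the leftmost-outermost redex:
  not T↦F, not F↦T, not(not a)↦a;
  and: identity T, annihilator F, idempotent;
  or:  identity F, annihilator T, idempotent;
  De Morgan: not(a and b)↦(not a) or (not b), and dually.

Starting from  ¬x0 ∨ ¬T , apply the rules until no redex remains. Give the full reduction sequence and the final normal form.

  start: ¬x0 ∨ ¬T
  [1] ¬x0 ∨ F
  [2] ¬x0

Answer: normal form = ¬x0  (in 2 steps)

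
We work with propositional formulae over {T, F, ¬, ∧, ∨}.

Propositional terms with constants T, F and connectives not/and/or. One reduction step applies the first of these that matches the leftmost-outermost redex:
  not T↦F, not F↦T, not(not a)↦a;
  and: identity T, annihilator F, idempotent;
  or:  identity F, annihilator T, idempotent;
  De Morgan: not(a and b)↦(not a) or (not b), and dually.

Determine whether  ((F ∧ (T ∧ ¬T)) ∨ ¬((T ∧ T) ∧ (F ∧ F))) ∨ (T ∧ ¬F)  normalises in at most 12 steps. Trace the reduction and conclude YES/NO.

Answer: YES — reaches normal form T in 11 ≤ 12 steps

Working:
  start: ((F ∧ (T ∧ ¬T)) ∨ ¬((T ∧ T) ∧ (F ∧ F))) ∨ (T ∧ ¬F)
  step 1: (F ∨ ¬((T ∧ T) ∧ (F ∧ F))) ∨ (T ∧ ¬F)
  step 2: ¬((T ∧ T) ∧ (F ∧ F)) ∨ (T ∧ ¬F)
  step 3: (¬(T ∧ T) ∨ ¬(F ∧ F)) ∨ (T ∧ ¬F)
  step 4: ((¬T ∨ ¬T) ∨ ¬(F ∧ F)) ∨ (T ∧ ¬F)
  step 5: (¬T ∨ ¬(F ∧ F)) ∨ (T ∧ ¬F)
  step 6: (F ∨ ¬(F ∧ F)) ∨ (T ∧ ¬F)
  step 7: ¬(F ∧ F) ∨ (T ∧ ¬F)
  step 8: (¬F ∨ ¬F) ∨ (T ∧ ¬F)
  step 9: ¬F ∨ (T ∧ ¬F)
  step 10: T ∨ (T ∧ ¬F)
  step 11: T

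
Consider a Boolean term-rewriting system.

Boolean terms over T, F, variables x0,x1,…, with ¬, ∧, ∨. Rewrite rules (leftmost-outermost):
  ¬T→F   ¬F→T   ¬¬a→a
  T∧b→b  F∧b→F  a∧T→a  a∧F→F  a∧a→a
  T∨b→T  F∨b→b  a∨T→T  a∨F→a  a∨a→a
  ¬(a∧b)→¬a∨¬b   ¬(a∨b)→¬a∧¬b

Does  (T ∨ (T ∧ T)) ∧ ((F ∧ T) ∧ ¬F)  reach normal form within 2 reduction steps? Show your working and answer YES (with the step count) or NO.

  start: (T ∨ (T ∧ T)) ∧ ((F ∧ T) ∧ ¬F)
  →1  T ∧ ((F ∧ T) ∧ ¬F)
  →2  (F ∧ T) ∧ ¬F

Answer: NO — after 2 steps the term is (F ∧ T) ∧ ¬F, not yet normal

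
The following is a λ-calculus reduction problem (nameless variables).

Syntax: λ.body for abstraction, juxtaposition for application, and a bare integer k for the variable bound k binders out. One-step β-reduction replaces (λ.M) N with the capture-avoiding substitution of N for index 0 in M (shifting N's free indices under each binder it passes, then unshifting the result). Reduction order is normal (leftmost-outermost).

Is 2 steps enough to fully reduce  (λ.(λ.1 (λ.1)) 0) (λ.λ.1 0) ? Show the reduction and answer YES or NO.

  start: (λ.(λ.1 (λ.1)) 0) (λ.λ.1 0)
  →1  (λ.(λ.λ.1 0) (λ.1)) (λ.λ.1 0)
  →2  (λ.λ.1 0) (λ.λ.λ.1 0)

Answer: NO — after 2 steps the term is (λ.λ.1 0) (λ.λ.λ.1 0), not yet normal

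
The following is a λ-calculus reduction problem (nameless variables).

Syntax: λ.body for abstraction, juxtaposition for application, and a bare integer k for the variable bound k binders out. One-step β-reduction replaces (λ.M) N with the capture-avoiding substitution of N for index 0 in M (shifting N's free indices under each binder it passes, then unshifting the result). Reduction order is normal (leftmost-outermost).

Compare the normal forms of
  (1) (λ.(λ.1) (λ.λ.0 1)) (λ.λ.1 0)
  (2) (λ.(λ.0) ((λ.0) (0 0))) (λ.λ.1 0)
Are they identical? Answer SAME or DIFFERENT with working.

Answer: SAME — A ⇓ λ.λ.1 0, B ⇓ λ.λ.1 0

Reduction:
Term A:
  start: (λ.(λ.1) (λ.λ.0 1)) (λ.λ.1 0)
  [1] (λ.λ.λ.1 0) (λ.λ.0 1)
  [2] λ.λ.1 0

Term B:
  start: (λ.(λ.0) ((λ.0) (0 0))) (λ.λ.1 0)
  [1] (λ.0) ((λ.0) ((λ.λ.1 0) (λ.λ.1 0)))
  [2] (λ.0) ((λ.λ.1 0) (λ.λ.1 0))
  [3] (λ.λ.1 0) (λ.λ.1 0)
  [4] λ.(λ.λ.1 0) 0
  [5] λ.λ.1 0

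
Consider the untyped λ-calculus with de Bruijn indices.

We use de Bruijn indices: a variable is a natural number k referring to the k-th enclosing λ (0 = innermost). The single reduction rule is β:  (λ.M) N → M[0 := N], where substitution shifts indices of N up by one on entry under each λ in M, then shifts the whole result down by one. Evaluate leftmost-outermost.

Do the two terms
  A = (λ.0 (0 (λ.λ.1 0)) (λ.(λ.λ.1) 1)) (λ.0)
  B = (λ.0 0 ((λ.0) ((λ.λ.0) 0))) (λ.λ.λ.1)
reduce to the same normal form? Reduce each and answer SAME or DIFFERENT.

Answer: DIFFERENT — A ⇓ λ.λ.λ.0, B ⇓ λ.λ.0

Reduction:
Term A:
  start: (λ.0 (0 (λ.λ.1 0)) (λ.(λ.λ.1) 1)) (λ.0)
  →1  (λ.0) ((λ.0) (λ.λ.1 0)) (λ.(λ.λ.1) (λ.0))
  →2  (λ.0) (λ.λ.1 0) (λ.(λ.λ.1) (λ.0))
  →3  (λ.λ.1 0) (λ.(λ.λ.1) (λ.0))
  →4  λ.(λ.(λ.λ.1) (λ.0)) 0
  →5  λ.(λ.λ.1) (λ.0)
  →6  λ.λ.λ.0

Term B:
  start: (λ.0 0 ((λ.0) ((λ.λ.0) 0))) (λ.λ.λ.1)
  →1  (λ.λ.λ.1) (λ.λ.λ.1) ((λ.0) ((λ.λ.0) (λ.λ.λ.1)))
  →2  (λ.λ.1) ((λ.0) ((λ.λ.0) (λ.λ.λ.1)))
  →3  λ.(λ.0) ((λ.λ.0) (λ.λ.λ.1))
  →4  λ.(λ.λ.0) (λ.λ.λ.1)
  →5  λ.λ.0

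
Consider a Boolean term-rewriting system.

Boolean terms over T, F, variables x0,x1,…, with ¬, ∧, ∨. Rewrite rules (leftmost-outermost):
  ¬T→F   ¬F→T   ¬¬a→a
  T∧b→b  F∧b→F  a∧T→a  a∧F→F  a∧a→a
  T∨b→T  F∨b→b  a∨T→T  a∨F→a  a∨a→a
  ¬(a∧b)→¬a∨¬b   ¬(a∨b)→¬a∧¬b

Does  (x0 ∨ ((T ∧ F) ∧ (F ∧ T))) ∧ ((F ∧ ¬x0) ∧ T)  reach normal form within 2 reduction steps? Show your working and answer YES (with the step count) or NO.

  start: (x0 ∨ ((T ∧ F) ∧ (F ∧ T))) ∧ ((F ∧ ¬x0) ∧ T)
  →1  (x0 ∨ (F ∧ (F ∧ T))) ∧ ((F ∧ ¬x0) ∧ T)
  →2  (x0 ∨ F) ∧ ((F ∧ ¬x0) ∧ T)

Answer: NO — after 2 steps the term is (x0 ∨ F) ∧ ((F ∧ ¬x0) ∧ T), not yet normal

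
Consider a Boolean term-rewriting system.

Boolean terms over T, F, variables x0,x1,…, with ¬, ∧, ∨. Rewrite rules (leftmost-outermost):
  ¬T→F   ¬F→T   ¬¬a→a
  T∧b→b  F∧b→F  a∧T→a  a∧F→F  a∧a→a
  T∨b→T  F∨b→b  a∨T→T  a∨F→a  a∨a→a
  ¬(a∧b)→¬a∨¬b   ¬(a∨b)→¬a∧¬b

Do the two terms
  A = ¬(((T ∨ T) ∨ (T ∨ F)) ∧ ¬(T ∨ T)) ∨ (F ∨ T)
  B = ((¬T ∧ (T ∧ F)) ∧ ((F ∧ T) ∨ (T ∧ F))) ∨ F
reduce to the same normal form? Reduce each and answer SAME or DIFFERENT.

Answer: DIFFERENT — A ⇓ T, B ⇓ F

Derivation:
Term A:
  start: ¬(((T ∨ T) ∨ (T ∨ F)) ∧ ¬(T ∨ T)) ∨ (F ∨ T)
  step 1: (¬((T ∨ T) ∨ (T ∨ F)) ∨ ¬¬(T ∨ T)) ∨ (F ∨ T)
  step 2: ((¬(T ∨ T) ∧ ¬(T ∨ F)) ∨ ¬¬(T ∨ T)) ∨ (F ∨ T)
  step 3: (((¬T ∧ ¬T) ∧ ¬(T ∨ F)) ∨ ¬¬(T ∨ T)) ∨ (F ∨ T)
  step 4: ((¬T ∧ ¬(T ∨ F)) ∨ ¬¬(T ∨ T)) ∨ (F ∨ T)
  step 5: ((F ∧ ¬(T ∨ F)) ∨ ¬¬(T ∨ T)) ∨ (F ∨ T)
  step 6: (F ∨ ¬¬(T ∨ T)) ∨ (F ∨ T)
  step 7: ¬¬(T ∨ T) ∨ (F ∨ T)
  step 8: (T ∨ T) ∨ (F ∨ T)
  step 9: T ∨ (F ∨ T)
  step 10: T

Term B:
  start: ((¬T ∧ (T ∧ F)) ∧ ((F ∧ T) ∨ (T ∧ F))) ∨ F
  step 1: (¬T ∧ (T ∧ F)) ∧ ((F ∧ T) ∨ (T ∧ F))
  step 2: (F ∧ (T ∧ F)) ∧ ((F ∧ T) ∨ (T ∧ F))
  step 3: F ∧ ((F ∧ T) ∨ (T ∧ F))
  step 4: F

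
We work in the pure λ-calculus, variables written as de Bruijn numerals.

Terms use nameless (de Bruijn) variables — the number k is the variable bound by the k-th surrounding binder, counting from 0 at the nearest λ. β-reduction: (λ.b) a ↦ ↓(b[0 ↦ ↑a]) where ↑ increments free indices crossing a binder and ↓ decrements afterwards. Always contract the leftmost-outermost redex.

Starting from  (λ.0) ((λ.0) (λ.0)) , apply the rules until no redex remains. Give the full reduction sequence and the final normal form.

Answer: normal form = λ.0  (in 2 steps)

Working:
  start: (λ.0) ((λ.0) (λ.0))
  [1] (λ.0) (λ.0)
  [2] λ.0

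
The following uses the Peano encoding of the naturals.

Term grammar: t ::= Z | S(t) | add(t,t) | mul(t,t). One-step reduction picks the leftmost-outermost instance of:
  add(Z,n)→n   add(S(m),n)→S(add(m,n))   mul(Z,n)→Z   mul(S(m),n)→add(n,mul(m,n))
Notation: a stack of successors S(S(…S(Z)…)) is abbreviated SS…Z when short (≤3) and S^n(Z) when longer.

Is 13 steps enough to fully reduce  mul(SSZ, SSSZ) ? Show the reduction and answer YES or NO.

  start: mul(SSZ, SSSZ)
  [1] add(SSSZ, mul(SZ, SSSZ))
  [2] S(add(SSZ, mul(SZ, SSSZ)))
  [3] S(S(add(SZ, mul(SZ, SSSZ))))
  [4] S(S(S(add(Z, mul(SZ, SSSZ)))))
  [5] S(S(S(mul(SZ, SSSZ))))
  [6] S(S(S(add(SSSZ, mul(Z, SSSZ)))))
  [7] S(S(S(S(add(SSZ, mul(Z, SSSZ))))))
  [8] S(S(S(S(S(add(SZ, mul(Z, SSSZ)))))))
  [9] S(S(S(S(S(S(add(Z, mul(Z, SSSZ))))))))
  [10] S(S(S(S(S(S(mul(Z, SSSZ)))))))
  [11] S^6(Z)

Answer: YES — reaches normal form S^6(Z) in 11 ≤ 13 steps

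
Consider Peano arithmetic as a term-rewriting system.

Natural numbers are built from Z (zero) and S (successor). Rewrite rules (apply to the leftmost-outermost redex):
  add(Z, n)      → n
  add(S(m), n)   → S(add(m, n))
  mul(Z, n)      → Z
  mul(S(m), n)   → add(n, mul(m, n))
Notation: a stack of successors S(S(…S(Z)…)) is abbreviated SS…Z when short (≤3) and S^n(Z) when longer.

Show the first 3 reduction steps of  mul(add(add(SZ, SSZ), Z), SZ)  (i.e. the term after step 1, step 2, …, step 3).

Answer: after 3 steps: add(SZ, mul(add(add(Z, SSZ), Z), SZ))

Derivation:
  start: mul(add(add(SZ, SSZ), Z), SZ)
  [1] mul(add(S(add(Z, SSZ)), Z), SZ)
  [2] mul(S(add(add(Z, SSZ), Z)), SZ)
  [3] add(SZ, mul(add(add(Z, SSZ), Z), SZ))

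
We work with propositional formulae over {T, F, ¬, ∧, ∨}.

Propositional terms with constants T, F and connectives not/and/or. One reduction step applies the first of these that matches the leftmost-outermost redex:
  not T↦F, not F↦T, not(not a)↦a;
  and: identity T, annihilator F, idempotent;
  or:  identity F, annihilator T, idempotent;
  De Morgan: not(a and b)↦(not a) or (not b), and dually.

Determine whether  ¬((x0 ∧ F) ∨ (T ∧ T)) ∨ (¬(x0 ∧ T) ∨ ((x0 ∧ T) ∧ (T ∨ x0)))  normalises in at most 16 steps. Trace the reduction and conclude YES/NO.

  start: ¬((x0 ∧ F) ∨ (T ∧ T)) ∨ (¬(x0 ∧ T) ∨ ((x0 ∧ T) ∧ (T ∨ x0)))
  step 1: (¬(x0 ∧ F) ∧ ¬(T ∧ T)) ∨ (¬(x0 ∧ T) ∨ ((x0 ∧ T) ∧ (T ∨ x0)))
  step 2: ((¬x0 ∨ ¬F) ∧ ¬(T ∧ T)) ∨ (¬(x0 ∧ T) ∨ ((x0 ∧ T) ∧ (T ∨ x0)))
  step 3: ((¬x0 ∨ T) ∧ ¬(T ∧ T)) ∨ (¬(x0 ∧ T) ∨ ((x0 ∧ T) ∧ (T ∨ x0)))
  step 4: (T ∧ ¬(T ∧ T)) ∨ (¬(x0 ∧ T) ∨ ((x0 ∧ T) ∧ (T ∨ x0)))
  step 5: ¬(T ∧ T) ∨ (¬(x0 ∧ T) ∨ ((x0 ∧ T) ∧ (T ∨ x0)))
  step 6: (¬T ∨ ¬T) ∨ (¬(x0 ∧ T) ∨ ((x0 ∧ T) ∧ (T ∨ x0)))
  step 7: ¬T ∨ (¬(x0 ∧ T) ∨ ((x0 ∧ T) ∧ (T ∨ x0)))
  step 8: F ∨ (¬(x0 ∧ T) ∨ ((x0 ∧ T) ∧ (T ∨ x0)))
  step 9: ¬(x0 ∧ T) ∨ ((x0 ∧ T) ∧ (T ∨ x0))
  step 10: (¬x0 ∨ ¬T) ∨ ((x0 ∧ T) ∧ (T ∨ x0))
  step 11: (¬x0 ∨ F) ∨ ((x0 ∧ T) ∧ (T ∨ x0))
  step 12: ¬x0 ∨ ((x0 ∧ T) ∧ (T ∨ x0))
  step 13: ¬x0 ∨ (x0 ∧ (T ∨ x0))
  step 14: ¬x0 ∨ (x0 ∧ T)
  step 15: ¬x0 ∨ x0

Answer: YES — reaches normal form ¬x0 ∨ x0 in 15 ≤ 16 steps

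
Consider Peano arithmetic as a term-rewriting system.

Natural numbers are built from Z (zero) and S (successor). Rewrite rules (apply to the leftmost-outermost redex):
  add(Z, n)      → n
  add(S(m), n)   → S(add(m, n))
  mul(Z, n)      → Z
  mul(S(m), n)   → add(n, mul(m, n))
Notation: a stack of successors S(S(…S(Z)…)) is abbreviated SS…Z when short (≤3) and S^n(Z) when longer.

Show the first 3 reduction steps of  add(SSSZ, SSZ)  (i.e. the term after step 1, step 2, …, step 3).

  start: add(SSSZ, SSZ)
  →1  S(add(SSZ, SSZ))
  →2  S(S(add(SZ, SSZ)))
  →3  S(S(S(add(Z, SSZ))))

Answer: after 3 steps: S(S(S(add(Z, SSZ))))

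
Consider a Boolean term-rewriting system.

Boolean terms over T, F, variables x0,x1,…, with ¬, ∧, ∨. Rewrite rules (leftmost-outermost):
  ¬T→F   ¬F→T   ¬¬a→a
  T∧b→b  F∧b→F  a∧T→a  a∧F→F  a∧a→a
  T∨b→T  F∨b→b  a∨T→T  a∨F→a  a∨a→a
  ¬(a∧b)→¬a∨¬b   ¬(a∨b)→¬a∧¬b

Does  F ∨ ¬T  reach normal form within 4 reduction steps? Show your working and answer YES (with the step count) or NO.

Answer: YES — reaches normal form F in 2 ≤ 4 steps

Working:
  start: F ∨ ¬T
  →1  ¬T
  →2  F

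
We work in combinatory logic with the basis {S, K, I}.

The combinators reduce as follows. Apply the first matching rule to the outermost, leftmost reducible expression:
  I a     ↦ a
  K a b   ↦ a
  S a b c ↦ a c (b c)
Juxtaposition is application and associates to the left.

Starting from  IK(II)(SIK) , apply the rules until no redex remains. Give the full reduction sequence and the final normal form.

  start: IK(II)(SIK)
  [1] K(II)(SIK)
  [2] II
  [3] I

Answer: normal form = I  (in 3 steps)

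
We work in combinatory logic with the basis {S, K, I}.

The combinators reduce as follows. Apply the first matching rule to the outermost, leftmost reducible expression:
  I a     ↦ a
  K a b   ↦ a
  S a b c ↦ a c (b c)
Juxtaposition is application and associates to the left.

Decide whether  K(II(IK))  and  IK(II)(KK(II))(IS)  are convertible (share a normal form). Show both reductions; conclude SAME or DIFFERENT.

Term A:
  start: K(II(IK))
  step 1: K(I(IK))
  step 2: K(IK)
  step 3: KK

Term B:
  start: IK(II)(KK(II))(IS)
  step 1: K(II)(KK(II))(IS)
  step 2: II(IS)
  step 3: I(IS)
  step 4: IS
  step 5: S

Answer: DIFFERENT — A ⇓ KK, B ⇓ S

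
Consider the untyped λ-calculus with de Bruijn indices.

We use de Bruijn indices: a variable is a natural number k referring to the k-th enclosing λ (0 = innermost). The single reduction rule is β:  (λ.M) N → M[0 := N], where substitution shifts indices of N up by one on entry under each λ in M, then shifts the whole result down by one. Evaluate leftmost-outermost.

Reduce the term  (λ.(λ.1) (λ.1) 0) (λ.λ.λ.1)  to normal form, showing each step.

  start: (λ.(λ.1) (λ.1) 0) (λ.λ.λ.1)
  →1  (λ.λ.λ.λ.1) (λ.λ.λ.λ.1) (λ.λ.λ.1)
  →2  (λ.λ.λ.1) (λ.λ.λ.1)
  →3  λ.λ.1

Answer: normal form = λ.λ.1  (in 3 steps)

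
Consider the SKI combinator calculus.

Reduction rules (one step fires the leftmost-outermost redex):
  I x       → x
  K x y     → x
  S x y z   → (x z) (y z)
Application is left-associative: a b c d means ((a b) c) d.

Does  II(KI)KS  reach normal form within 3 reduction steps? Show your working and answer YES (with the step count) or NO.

Answer: NO — after 3 steps the term is IS, not yet normal

Reduction:
  start: II(KI)KS
  step 1: I(KI)KS
  step 2: KIKS
  step 3: IS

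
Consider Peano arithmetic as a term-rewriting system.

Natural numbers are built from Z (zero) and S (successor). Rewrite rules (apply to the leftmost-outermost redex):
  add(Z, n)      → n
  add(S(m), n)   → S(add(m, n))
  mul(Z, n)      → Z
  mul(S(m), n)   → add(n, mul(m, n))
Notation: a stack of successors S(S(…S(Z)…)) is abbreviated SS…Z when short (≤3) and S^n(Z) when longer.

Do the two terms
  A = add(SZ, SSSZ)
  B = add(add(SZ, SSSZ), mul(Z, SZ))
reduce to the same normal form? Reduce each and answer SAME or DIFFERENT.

Term A:
  start: add(SZ, SSSZ)
  [1] S(add(Z, SSSZ))
  [2] S^4(Z)

Term B:
  start: add(add(SZ, SSSZ), mul(Z, SZ))
  [1] add(S(add(Z, SSSZ)), mul(Z, SZ))
  [2] S(add(add(Z, SSSZ), mul(Z, SZ)))
  [3] S(add(SSSZ, mul(Z, SZ)))
  [4] S(S(add(SSZ, mul(Z, SZ))))
  [5] S(S(S(add(SZ, mul(Z, SZ)))))
  [6] S(S(S(S(add(Z, mul(Z, SZ))))))
  [7] S(S(S(S(mul(Z, SZ)))))
  [8] S^4(Z)

Answer: SAME — A ⇓ S^4(Z), B ⇓ S^4(Z)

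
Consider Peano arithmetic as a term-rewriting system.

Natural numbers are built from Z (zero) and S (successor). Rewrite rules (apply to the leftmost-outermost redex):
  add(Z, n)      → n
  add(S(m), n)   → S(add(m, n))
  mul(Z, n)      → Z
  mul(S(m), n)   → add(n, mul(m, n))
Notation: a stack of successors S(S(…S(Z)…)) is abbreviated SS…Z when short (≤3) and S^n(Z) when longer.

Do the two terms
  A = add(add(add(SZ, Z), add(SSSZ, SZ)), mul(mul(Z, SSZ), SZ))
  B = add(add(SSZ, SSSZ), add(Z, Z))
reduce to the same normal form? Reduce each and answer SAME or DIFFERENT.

Term A:
  start: add(add(add(SZ, Z), add(SSSZ, SZ)), mul(mul(Z, SSZ), SZ))
  →1  add(add(S(add(Z, Z)), add(SSSZ, SZ)), mul(mul(Z, SSZ), SZ))
  →2  add(S(add(add(Z, Z), add(SSSZ, SZ))), mul(mul(Z, SSZ), SZ))
  →3  S(add(add(add(Z, Z), add(SSSZ, SZ)), mul(mul(Z, SSZ), SZ)))
  →4  S(add(add(Z, add(SSSZ, SZ)), mul(mul(Z, SSZ), SZ)))
  →5  S(add(add(SSSZ, SZ), mul(mul(Z, SSZ), SZ)))
  →6  S(add(S(add(SSZ, SZ)), mul(mul(Z, SSZ), SZ)))
  →7  S(S(add(add(SSZ, SZ), mul(mul(Z, SSZ), SZ))))
  →8  S(S(add(S(add(SZ, SZ)), mul(mul(Z, SSZ), SZ))))
  →9  S(S(S(add(add(SZ, SZ), mul(mul(Z, SSZ), SZ)))))
  →10  S(S(S(add(S(add(Z, SZ)), mul(mul(Z, SSZ), SZ)))))
  →11  S(S(S(S(add(add(Z, SZ), mul(mul(Z, SSZ), SZ))))))
  →12  S(S(S(S(add(SZ, mul(mul(Z, SSZ), SZ))))))
  →13  S(S(S(S(S(add(Z, mul(mul(Z, SSZ), SZ)))))))
  →14  S(S(S(S(S(mul(mul(Z, SSZ), SZ))))))
  →15  S(S(S(S(S(mul(Z, SZ))))))
  →16  S^5(Z)

Term B:
  start: add(add(SSZ, SSSZ), add(Z, Z))
  →1  add(S(add(SZ, SSSZ)), add(Z, Z))
  →2  S(add(add(SZ, SSSZ), add(Z, Z)))
  →3  S(add(S(add(Z, SSSZ)), add(Z, Z)))
  →4  S(S(add(add(Z, SSSZ), add(Z, Z))))
  →5  S(S(add(SSSZ, add(Z, Z))))
  →6  S(S(S(add(SSZ, add(Z, Z)))))
  →7  S(S(S(S(add(SZ, add(Z, Z))))))
  →8  S(S(S(S(S(add(Z, add(Z, Z)))))))
  →9  S(S(S(S(S(add(Z, Z))))))
  →10  S^5(Z)

Answer: SAME — A ⇓ S^5(Z), B ⇓ S^5(Z)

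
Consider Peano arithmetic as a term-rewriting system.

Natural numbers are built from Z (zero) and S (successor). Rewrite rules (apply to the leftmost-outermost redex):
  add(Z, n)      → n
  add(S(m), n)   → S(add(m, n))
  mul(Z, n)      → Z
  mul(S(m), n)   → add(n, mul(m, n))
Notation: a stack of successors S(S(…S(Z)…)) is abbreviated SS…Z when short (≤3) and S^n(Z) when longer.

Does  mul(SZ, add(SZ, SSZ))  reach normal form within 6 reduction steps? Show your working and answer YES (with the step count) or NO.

  start: mul(SZ, add(SZ, SSZ))
  →1  add(add(SZ, SSZ), mul(Z, add(SZ, SSZ)))
  →2  add(S(add(Z, SSZ)), mul(Z, add(SZ, SSZ)))
  →3  S(add(add(Z, SSZ), mul(Z, add(SZ, SSZ))))
  →4  S(add(SSZ, mul(Z, add(SZ, SSZ))))
  →5  S(S(add(SZ, mul(Z, add(SZ, SSZ)))))
  →6  S(S(S(add(Z, mul(Z, add(SZ, SSZ))))))

Answer: NO — after 6 steps the term is S(S(S(add(Z, mul(Z, add(SZ, SSZ)))))), not yet normal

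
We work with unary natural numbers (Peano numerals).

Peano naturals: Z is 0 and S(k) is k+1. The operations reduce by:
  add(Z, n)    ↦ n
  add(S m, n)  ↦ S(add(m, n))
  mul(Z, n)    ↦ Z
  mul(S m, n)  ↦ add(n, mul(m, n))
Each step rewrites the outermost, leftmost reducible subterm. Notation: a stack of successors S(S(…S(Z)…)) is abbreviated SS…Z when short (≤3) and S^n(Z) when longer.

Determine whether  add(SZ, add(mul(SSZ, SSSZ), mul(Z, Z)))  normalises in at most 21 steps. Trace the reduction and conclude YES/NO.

  start: add(SZ, add(mul(SSZ, SSSZ), mul(Z, Z)))
  →1  S(add(Z, add(mul(SSZ, SSSZ), mul(Z, Z))))
  →2  S(add(mul(SSZ, SSSZ), mul(Z, Z)))
  →3  S(add(add(SSSZ, mul(SZ, SSSZ)), mul(Z, Z)))
  →4  S(add(S(add(SSZ, mul(SZ, SSSZ))), mul(Z, Z)))
  →5  S(S(add(add(SSZ, mul(SZ, SSSZ)), mul(Z, Z))))
  →6  S(S(add(S(add(SZ, mul(SZ, SSSZ))), mul(Z, Z))))
  →7  S(S(S(add(add(SZ, mul(SZ, SSSZ)), mul(Z, Z)))))
  →8  S(S(S(add(S(add(Z, mul(SZ, SSSZ))), mul(Z, Z)))))
  →9  S(S(S(S(add(add(Z, mul(SZ, SSSZ)), mul(Z, Z))))))
  →10  S(S(S(S(add(mul(SZ, SSSZ), mul(Z, Z))))))
  →11  S(S(S(S(add(add(SSSZ, mul(Z, SSSZ)), mul(Z, Z))))))
  →12  S(S(S(S(add(S(add(SSZ, mul(Z, SSSZ))), mul(Z, Z))))))
  →13  S(S(S(S(S(add(add(SSZ, mul(Z, SSSZ)), mul(Z, Z)))))))
  →14  S(S(S(S(S(add(S(add(SZ, mul(Z, SSSZ))), mul(Z, Z)))))))
  →15  S(S(S(S(S(S(add(add(SZ, mul(Z, SSSZ)), mul(Z, Z))))))))
  →16  S(S(S(S(S(S(add(S(add(Z, mul(Z, SSSZ))), mul(Z, Z))))))))
  →17  S(S(S(S(S(S(S(add(add(Z, mul(Z, SSSZ)), mul(Z, Z)))))))))
  →18  S(S(S(S(S(S(S(add(mul(Z, SSSZ), mul(Z, Z)))))))))
  →19  S(S(S(S(S(S(S(add(Z, mul(Z, Z)))))))))
  →20  S(S(S(S(S(S(S(mul(Z, Z))))))))
  →21  S^7(Z)

Answer: YES — reaches normal form S^7(Z) in 21 ≤ 21 steps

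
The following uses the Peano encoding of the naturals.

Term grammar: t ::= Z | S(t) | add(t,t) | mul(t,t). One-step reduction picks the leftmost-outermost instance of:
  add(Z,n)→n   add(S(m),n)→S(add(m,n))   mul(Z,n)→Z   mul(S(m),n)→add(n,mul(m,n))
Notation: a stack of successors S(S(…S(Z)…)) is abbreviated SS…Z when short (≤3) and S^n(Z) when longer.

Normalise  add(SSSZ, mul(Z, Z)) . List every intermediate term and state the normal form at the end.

Answer: normal form = SSSZ  (in 5 steps)

Derivation:
  start: add(SSSZ, mul(Z, Z))
  step 1: S(add(SSZ, mul(Z, Z)))
  step 2: S(S(add(SZ, mul(Z, Z))))
  step 3: S(S(S(add(Z, mul(Z, Z)))))
  step 4: S(S(S(mul(Z, Z))))
  step 5: SSSZ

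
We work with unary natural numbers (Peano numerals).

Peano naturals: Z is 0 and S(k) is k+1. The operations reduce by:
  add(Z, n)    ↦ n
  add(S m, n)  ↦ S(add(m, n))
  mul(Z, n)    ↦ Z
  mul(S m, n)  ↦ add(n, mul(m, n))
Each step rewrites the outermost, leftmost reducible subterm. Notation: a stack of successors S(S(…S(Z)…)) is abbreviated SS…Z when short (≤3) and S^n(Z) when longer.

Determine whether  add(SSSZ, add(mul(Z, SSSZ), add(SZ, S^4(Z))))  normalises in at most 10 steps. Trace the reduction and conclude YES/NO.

  start: add(SSSZ, add(mul(Z, SSSZ), add(SZ, S^4(Z))))
  →1  S(add(SSZ, add(mul(Z, SSSZ), add(SZ, S^4(Z)))))
  →2  S(S(add(SZ, add(mul(Z, SSSZ), add(SZ, S^4(Z))))))
  →3  S(S(S(add(Z, add(mul(Z, SSSZ), add(SZ, S^4(Z)))))))
  →4  S(S(S(add(mul(Z, SSSZ), add(SZ, S^4(Z))))))
  →5  S(S(S(add(Z, add(SZ, S^4(Z))))))
  →6  S(S(S(add(SZ, S^4(Z)))))
  →7  S(S(S(S(add(Z, S^4(Z))))))
  →8  S^8(Z)

Answer: YES — reaches normal form S^8(Z) in 8 ≤ 10 steps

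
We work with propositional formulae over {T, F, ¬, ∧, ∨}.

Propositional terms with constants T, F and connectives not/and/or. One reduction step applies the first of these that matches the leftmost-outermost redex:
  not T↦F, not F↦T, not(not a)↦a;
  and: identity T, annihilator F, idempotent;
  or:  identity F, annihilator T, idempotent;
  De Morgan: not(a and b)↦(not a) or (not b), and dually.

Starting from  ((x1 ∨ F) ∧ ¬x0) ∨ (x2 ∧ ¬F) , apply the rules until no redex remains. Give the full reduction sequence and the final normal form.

  start: ((x1 ∨ F) ∧ ¬x0) ∨ (x2 ∧ ¬F)
  [1] (x1 ∧ ¬x0) ∨ (x2 ∧ ¬F)
  [2] (x1 ∧ ¬x0) ∨ (x2 ∧ T)
  [3] (x1 ∧ ¬x0) ∨ x2

Answer: normal form = (x1 ∧ ¬x0) ∨ x2  (in 3 steps)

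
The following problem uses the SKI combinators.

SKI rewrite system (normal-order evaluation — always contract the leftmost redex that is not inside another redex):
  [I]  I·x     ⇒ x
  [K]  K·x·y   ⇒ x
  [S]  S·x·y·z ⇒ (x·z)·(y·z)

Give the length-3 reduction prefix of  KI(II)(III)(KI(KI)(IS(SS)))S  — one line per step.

  start: KI(II)(III)(KI(KI)(IS(SS)))S
  step 1: I(III)(KI(KI)(IS(SS)))S
  step 2: III(KI(KI)(IS(SS)))S
  step 3: II(KI(KI)(IS(SS)))S

Answer: after 3 steps: II(KI(KI)(IS(SS)))S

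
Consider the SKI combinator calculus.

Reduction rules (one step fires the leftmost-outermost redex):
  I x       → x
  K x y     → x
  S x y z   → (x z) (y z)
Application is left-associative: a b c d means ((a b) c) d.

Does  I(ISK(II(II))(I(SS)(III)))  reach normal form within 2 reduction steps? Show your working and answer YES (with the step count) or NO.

Answer: NO — after 2 steps the term is SK(II(II))(I(SS)(III)), not yet normal

Derivation:
  start: I(ISK(II(II))(I(SS)(III)))
  step 1: ISK(II(II))(I(SS)(III))
  step 2: SK(II(II))(I(SS)(III))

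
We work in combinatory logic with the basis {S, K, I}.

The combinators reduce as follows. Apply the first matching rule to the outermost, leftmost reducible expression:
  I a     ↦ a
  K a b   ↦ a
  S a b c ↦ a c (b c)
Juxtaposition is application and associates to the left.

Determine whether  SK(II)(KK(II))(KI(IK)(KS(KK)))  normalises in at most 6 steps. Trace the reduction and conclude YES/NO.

  start: SK(II)(KK(II))(KI(IK)(KS(KK)))
  [1] K(KK(II))(II(KK(II)))(KI(IK)(KS(KK)))
  [2] KK(II)(KI(IK)(KS(KK)))
  [3] K(KI(IK)(KS(KK)))
  [4] K(I(KS(KK)))
  [5] K(KS(KK))
  [6] KS

Answer: YES — reaches normal form KS in 6 ≤ 6 steps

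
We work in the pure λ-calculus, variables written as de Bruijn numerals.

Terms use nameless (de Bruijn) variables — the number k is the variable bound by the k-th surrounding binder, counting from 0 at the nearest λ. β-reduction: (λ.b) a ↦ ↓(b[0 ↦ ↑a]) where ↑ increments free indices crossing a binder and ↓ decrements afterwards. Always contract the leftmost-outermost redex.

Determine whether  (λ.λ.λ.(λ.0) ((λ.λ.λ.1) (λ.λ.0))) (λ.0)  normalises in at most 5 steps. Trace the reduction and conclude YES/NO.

Answer: YES — reaches normal form λ.λ.λ.λ.1 in 3 ≤ 5 steps

Derivation:
  start: (λ.λ.λ.(λ.0) ((λ.λ.λ.1) (λ.λ.0))) (λ.0)
  step 1: λ.λ.(λ.0) ((λ.λ.λ.1) (λ.λ.0))
  step 2: λ.λ.(λ.λ.λ.1) (λ.λ.0)
  step 3: λ.λ.λ.λ.1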